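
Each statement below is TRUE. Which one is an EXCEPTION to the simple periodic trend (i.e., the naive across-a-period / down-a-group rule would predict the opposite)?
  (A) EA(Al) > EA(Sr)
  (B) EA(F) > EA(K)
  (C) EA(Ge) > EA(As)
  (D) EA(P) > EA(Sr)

The general trend: electron affinity increases across a period and decreases down a group.
(A) Al (period 3, group 13) vs Sr (period 5, group 2): the stated order agrees with the simple trend.
(B) F (period 2, group 17) vs K (period 4, group 1): the stated order agrees with the simple trend.
(C) Ge (period 4, group 14) vs As (period 4, group 15): the stated order contradicts the simple trend.
(D) P (period 3, group 15) vs Sr (period 5, group 2): the stated order agrees with the simple trend.
The exception is (C): adding an electron to As's half-filled 4p³ is unfavourable, so Ge (4p²) has the more exothermic EA.

(C)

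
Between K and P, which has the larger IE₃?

K

After 2 electrons have been removed, what remains? K²⁺ is already 1 electron into the core; P²⁺ still has 3 valence electrons.
Pulling an electron out of a noble-gas core costs far more than removing a remaining valence electron, so K sits at the high end of IE_3.
The numbers (kJ/mol): K 4420, P 2914.
Hence IE_3: P < K.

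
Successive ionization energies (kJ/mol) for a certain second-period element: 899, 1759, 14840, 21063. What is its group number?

Group 2

Look for the largest jump between consecutive ionization energies: IE3/IE2 ≈ 8.4, far larger than any earlier ratio.
That jump marks the point where a core electron is being removed. So the atom has 2 valence electrons.
A main-group element with 2 valence electrons is in group 2.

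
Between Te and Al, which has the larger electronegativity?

Al is in period 3, group 13; Te is in period 5, group 16.
Smaller atoms with higher effective nuclear charge are more electronegative.
Here both period and group differ, so the two effects have to be weighed against each other.
Te > Al: the two effects oppose for this pair; the across-period effect wins (2.10 vs 1.61).
For reference (Pauling): Al 1.61, Te 2.10.
So Te has the larger electronegativity (Te > Al).

Te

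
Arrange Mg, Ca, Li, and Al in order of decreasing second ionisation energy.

Li, Al, Mg, Ca

After 1 electron has been removed, what remains? Mg⁺ still has 1 valence electron; Ca⁺ still has 1 valence electron; Li⁺ is the bare [He] core; Al⁺ still has 2 valence electrons.
Pulling an electron out of a noble-gas core costs far more than removing a remaining valence electron, so Li sits at the high end of IE_2.
Valence configurations: Mg⁺ [Ne]3s¹, Ca⁺ [Ar]4s¹, Al⁺ [Ne]3s².
Tabulated IE_2 (kJ/mol): Mg 1451, Ca 1145, Li 7298, Al 1817.
Putting it together, IE_2: Ca < Mg < Al < Li.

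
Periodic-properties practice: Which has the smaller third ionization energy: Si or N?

Si

Consider each +2 ion: Si²⁺ still has 2 valence electrons; N²⁺ still has 3 valence electrons.
All are still removing valence electrons, so compare the +2 ions as you would atoms: IE_3 generally rises across a period (higher Z_eff) and falls down a group (larger shell), subject to the usual subshell exceptions.
Valence configurations: Si²⁺ [Ne]3s², N²⁺ [He]2s²2p¹.
Approximate IE_3 values (kJ/mol): Si 3232, N 4578.
Hence IE_3: Si < N.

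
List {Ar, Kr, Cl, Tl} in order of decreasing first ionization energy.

Ar > Kr > Cl > Tl

Cl is in period 3, group 17; Ar is in period 3, group 18; Kr is in period 4, group 18; Tl is in period 6, group 13.
IE₁ increases left→right with effective nuclear charge and decreases top→bottom as the valence shell moves farther out.
Neither a single period nor a single group — weigh both effects.
Cl > Tl: both effects reinforce here, so Cl is clearly the higher of the two.
Kr > Cl: period and group pull opposite ways; the across-period shift dominates (1351 vs 1251 kJ/mol).
Ar > Kr: they share group 18; the group trend gives Ar the larger value.
Approximate values (kJ/mol): Cl 1251, Ar 1521, Kr 1351, Tl 589.
So from highest to lowest: Ar > Kr > Cl > Tl.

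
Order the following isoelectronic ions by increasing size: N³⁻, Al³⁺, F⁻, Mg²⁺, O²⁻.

Al³⁺ < Mg²⁺ < F⁻ < O²⁻ < N³⁻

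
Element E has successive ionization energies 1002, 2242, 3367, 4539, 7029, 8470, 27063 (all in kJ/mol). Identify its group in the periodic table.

Group 16

Look for the largest jump between consecutive ionization energies: IE7/IE6 ≈ 3.2, far larger than any earlier ratio.
That jump marks the point where a core electron is being removed. So the atom has 6 valence electrons.
A main-group element with 6 valence electrons is in group 16.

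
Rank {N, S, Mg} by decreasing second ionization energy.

After 1 electron has been removed, what remains? N⁺ still has 4 valence electrons; S⁺ still has 5 valence electrons; Mg⁺ still has 1 valence electron.
All are still removing valence electrons, so compare the +1 ions as you would atoms: IE_2 generally rises across a period (higher Z_eff) and falls down a group (larger shell), subject to the usual subshell exceptions.
Valence configurations: N⁺ [He]2s²2p², S⁺ [Ne]3s²3p³, Mg⁺ [Ne]3s¹.
The numbers (kJ/mol): N 2856, S 2252, Mg 1451.
Putting it together, IE_2: Mg < S < N.

N > S > Mg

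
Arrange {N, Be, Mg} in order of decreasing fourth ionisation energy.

After 3 electrons have been removed, what remains? N³⁺ still has 2 valence electrons; Be³⁺ is already 1 electron into the core; Mg³⁺ is already 1 electron into the core.
Breaking into a closed-shell core is much more expensive than removing a leftover valence electron — Mg and Be have the largest IE_4 here.
Approximate IE_4 values (kJ/mol): N 7475, Be 21007, Mg 10543.
Hence IE_4: N < Mg < Be.

Be, Mg, N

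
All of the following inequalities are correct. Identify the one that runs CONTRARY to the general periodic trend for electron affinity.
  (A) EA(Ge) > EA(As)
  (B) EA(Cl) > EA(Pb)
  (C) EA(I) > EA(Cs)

The general trend: electron affinity increases across a period and decreases down a group.
(A) Ge (period 4, group 14) vs As (period 4, group 15): the stated order contradicts the simple trend.
(B) Cl (period 3, group 17) vs Pb (period 6, group 14): the stated order agrees with the simple trend.
(C) I (period 5, group 17) vs Cs (period 6, group 1): the stated order agrees with the simple trend.
The exception is (A): adding an electron to As's half-filled 4p³ is unfavourable, so Ge (4p²) has the more exothermic EA.

(A)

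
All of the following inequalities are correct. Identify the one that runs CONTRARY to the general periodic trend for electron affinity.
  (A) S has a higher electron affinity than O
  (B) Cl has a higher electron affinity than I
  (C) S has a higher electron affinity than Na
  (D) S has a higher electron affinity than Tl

(A)

The general trend: electron affinity increases across a period and decreases down a group.
(A) S (period 3, group 16) vs O (period 2, group 16): the stated order contradicts the simple trend.
(B) Cl (period 3, group 17) vs I (period 5, group 17): the stated order agrees with the simple trend.
(C) S (period 3, group 16) vs Na (period 3, group 1): the stated order agrees with the simple trend.
(D) S (period 3, group 16) vs Tl (period 6, group 13): the stated order agrees with the simple trend.
The exception is (A): the compact 2p subshell of O repels the added electron more than S's larger 3p does.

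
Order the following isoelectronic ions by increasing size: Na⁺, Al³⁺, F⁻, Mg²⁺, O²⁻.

All of these have 10 electrons, so size is governed by nuclear charge alone: the more protons, the stronger the pull on the same electron cloud, and the smaller the ion.
Nuclear charges: Al³⁺ (Z=13), Mg²⁺ (Z=12), Na⁺ (Z=11), F⁻ (Z=9), O²⁻ (Z=8).
Smallest to largest: Al³⁺ < Mg²⁺ < Na⁺ < F⁻ < O²⁻.

Al³⁺ < Mg²⁺ < Na⁺ < F⁻ < O²⁻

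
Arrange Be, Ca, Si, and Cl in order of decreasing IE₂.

IE_2 is the cost of taking one more electron from the +1 cation: Be⁺ still has 1 valence electron; Ca⁺ still has 1 valence electron; Si⁺ still has 3 valence electrons; Cl⁺ still has 6 valence electrons.
All are still removing valence electrons, so compare the +1 ions as you would atoms: IE_2 generally rises across a period (higher Z_eff) and falls down a group (larger shell), subject to the usual subshell exceptions.
Valence configurations: Be⁺ [He]2s¹, Ca⁺ [Ar]4s¹, Si⁺ [Ne]3s²3p¹, Cl⁺ [Ne]3s²3p⁴.
Tabulated IE_2 (kJ/mol): Be 1757, Ca 1145, Si 1577, Cl 2298.
So the second ionization energies run Ca < Si < Be < Cl.

Cl > Be > Si > Ca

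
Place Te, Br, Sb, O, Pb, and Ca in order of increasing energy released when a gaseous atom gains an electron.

Ca < Pb < Sb < O < Te < Br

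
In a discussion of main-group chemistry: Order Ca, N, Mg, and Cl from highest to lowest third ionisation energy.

Mg > Ca > N > Cl

Consider each +2 ion: Ca²⁺ is the bare [Ar] core; N²⁺ still has 3 valence electrons; Mg²⁺ is the bare [Ne] core; Cl²⁺ still has 5 valence electrons.
Pulling an electron out of a noble-gas core costs far more than removing a remaining valence electron, so Ca and Mg sit at the high end of IE_3.
Valence configurations: N²⁺ [He]2s²2p¹, Cl²⁺ [Ne]3s²3p³.
Tabulated IE_3 (kJ/mol): Ca 4912, N 4578, Mg 7733, Cl 3822.
Overall IE_3 order: Cl < N < Ca < Mg.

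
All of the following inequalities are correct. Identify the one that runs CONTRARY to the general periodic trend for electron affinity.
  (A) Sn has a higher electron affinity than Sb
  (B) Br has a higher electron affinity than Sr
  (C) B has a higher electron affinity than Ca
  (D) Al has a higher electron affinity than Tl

The general trend: electron affinity increases across a period and decreases down a group.
(A) Sn (period 5, group 14) vs Sb (period 5, group 15): the stated order contradicts the simple trend.
(B) Br (period 4, group 17) vs Sr (period 5, group 2): the stated order agrees with the simple trend.
(C) B (period 2, group 13) vs Ca (period 4, group 2): the stated order agrees with the simple trend.
(D) Al (period 3, group 13) vs Tl (period 6, group 13): the stated order agrees with the simple trend.
The exception is (A): adding an electron to Sb's half-filled 5p³ is unfavourable, so Sn has the more exothermic EA.

(A)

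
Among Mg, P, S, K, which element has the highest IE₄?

Mg

The fourth ionization energy removes an electron from the +3 ion. For each element: Mg³⁺ is already 1 electron into the core; P³⁺ still has 2 valence electrons; S³⁺ still has 3 valence electrons; K³⁺ is already 2 electrons into the core.
Core electrons are held far more tightly than valence electrons, so K and Mg top the IE_4 order.
Valence configurations: P³⁺ [Ne]3s², S³⁺ [Ne]3s²3p¹.
S³⁺ loses a lone 3p electron whereas P³⁺ must break into a filled 3s² pair, so IE_4(P) > IE_4(S) even though S has the higher nuclear charge.
The numbers (kJ/mol): Mg 10543, P 4964, S 4556, K 5877.
Overall IE_4 order: S < P < K < Mg.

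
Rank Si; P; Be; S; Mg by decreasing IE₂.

The second ionization energy removes an electron from the +1 ion. For each element: Si⁺ still has 3 valence electrons; P⁺ still has 4 valence electrons; Be⁺ still has 1 valence electron; S⁺ still has 5 valence electrons; Mg⁺ still has 1 valence electron.
All are still removing valence electrons, so compare the +1 ions as you would atoms: IE_2 generally rises across a period (higher Z_eff) and falls down a group (larger shell), subject to the usual subshell exceptions.
Valence configurations: Si⁺ [Ne]3s²3p¹, P⁺ [Ne]3s²3p², Be⁺ [He]2s¹, S⁺ [Ne]3s²3p³, Mg⁺ [Ne]3s¹.
The numbers (kJ/mol): Si 1577, P 1907, Be 1757, S 2252, Mg 1451.
Putting it together, IE_2: Mg < Si < Be < P < S.

S > P > Be > Si > Mg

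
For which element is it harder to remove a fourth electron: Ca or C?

Ca

The fourth ionization energy removes an electron from the +3 ion. For each element: Ca³⁺ is already 1 electron into the core; C³⁺ still has 1 valence electron.
Breaking into a closed-shell core is much more expensive than removing a leftover valence electron — Ca has the largest IE_4 here.
Approximate IE_4 values (kJ/mol): Ca 6491, C 6223.
Putting it together, IE_4: C < Ca.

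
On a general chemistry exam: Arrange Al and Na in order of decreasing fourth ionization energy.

Consider each +3 ion: Al³⁺ is the bare [Ne] core; Na³⁺ is already 2 electrons into the core.
All of these are removing an electron from a noble-gas core or deeper; the smaller core (lower principal quantum number) is held far more tightly, and within a period the higher nuclear charge binds the same core more tightly.
The numbers (kJ/mol): Al 11577, Na 9543.
So the fourth ionization energies run Na < Al.

Al > Na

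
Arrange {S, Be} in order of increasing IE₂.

Be < S

After 1 electron has been removed, what remains? S⁺ still has 5 valence electrons; Be⁺ still has 1 valence electron.
All are still removing valence electrons, so compare the +1 ions as you would atoms: IE_2 generally rises across a period (higher Z_eff) and falls down a group (larger shell), subject to the usual subshell exceptions.
Valence configurations: S⁺ [Ne]3s²3p³, Be⁺ [He]2s¹.
Approximate IE_2 values (kJ/mol): S 2252, Be 1757.
Putting it together, IE_2: Be < S.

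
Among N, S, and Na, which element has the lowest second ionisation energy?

IE_2 is the cost of taking one more electron from the +1 cation: N⁺ still has 4 valence electrons; S⁺ still has 5 valence electrons; Na⁺ is the bare [Ne] core.
Pulling an electron out of a noble-gas core costs far more than removing a remaining valence electron, so Na sits at the high end of IE_2.
Valence configurations: N⁺ [He]2s²2p², S⁺ [Ne]3s²3p³.
Approximate IE_2 values (kJ/mol): N 2856, S 2252, Na 4562.
Putting it together, IE_2: S < N < Na.

S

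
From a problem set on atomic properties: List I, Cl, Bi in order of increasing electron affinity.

Cl is in period 3, group 17; I is in period 5, group 17; Bi is in period 6, group 15.
Adding an electron releases more energy for atoms nearer the top right (short of the noble gases).
These span different periods and groups, so the two trends combine.
I > Bi: both effects reinforce here, so I is clearly the higher of the two.
Cl > I: Cl sits above I in group 17, so the down-group effect alone puts Cl higher.
Approximate values (kJ/mol): Cl 349, I 295, Bi 91.
So from lowest to highest: Bi < I < Cl.

Bi < I < Cl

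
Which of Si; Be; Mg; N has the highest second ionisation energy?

Consider each +1 ion: Si⁺ still has 3 valence electrons; Be⁺ still has 1 valence electron; Mg⁺ still has 1 valence electron; N⁺ still has 4 valence electrons.
All are still removing valence electrons, so compare the +1 ions as you would atoms: IE_2 generally rises across a period (higher Z_eff) and falls down a group (larger shell), subject to the usual subshell exceptions.
Valence configurations: Si⁺ [Ne]3s²3p¹, Be⁺ [He]2s¹, Mg⁺ [Ne]3s¹, N⁺ [He]2s²2p².
The numbers (kJ/mol): Si 1577, Be 1757, Mg 1451, N 2856.
Hence IE_2: Mg < Si < Be < N.

N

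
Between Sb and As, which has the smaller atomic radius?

As

Atomic radius shrinks across a period as nuclear charge pulls the same shell inward, and grows down a group as new shells are added.
All are in group 15, so atomic radius increases down the group.
So As has the smaller atomic radius (As < Sb).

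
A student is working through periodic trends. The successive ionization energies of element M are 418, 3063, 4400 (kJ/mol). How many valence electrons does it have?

1

Look for the largest jump between consecutive ionization energies: IE2/IE1 ≈ 7.3, far larger than any earlier ratio.
That jump marks the point where a core electron is being removed. So the atom has 1 valence electron.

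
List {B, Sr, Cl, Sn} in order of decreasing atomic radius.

Sr > Sn > Cl > B

Radius decreases left→right (rising Z_eff, same n) and increases top→bottom (higher n).
Here both period and group differ, so the two effects have to be weighed against each other.
Cl > B: the two effects oppose for this pair; the down-group effect wins (99 vs 85 pm).
Sn > Cl: relative to Cl, both the across-period and down-group shifts push Sn's atomic radius up.
Sr > Sn: Sr lies to the left of Sn in period 5, so the across-period effect alone puts Sr larger.
Tabulated atomic radius (pm): B 85, Cl 99, Sr 185, Sn 140.
So from largest to smallest: Sr > Sn > Cl > B.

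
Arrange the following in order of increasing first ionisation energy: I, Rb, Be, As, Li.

Rb < Li < Be < As < I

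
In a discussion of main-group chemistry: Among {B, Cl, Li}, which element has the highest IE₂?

After 1 electron has been removed, what remains? B⁺ still has 2 valence electrons; Cl⁺ still has 6 valence electrons; Li⁺ is the bare [He] core.
Core electrons are held far more tightly than valence electrons, so Li tops the IE_2 order.
Valence configurations: B⁺ [He]2s², Cl⁺ [Ne]3s²3p⁴.
Tabulated IE_2 (kJ/mol): B 2427, Cl 2298, Li 7298.
Overall IE_2 order: Cl < B < Li.

Li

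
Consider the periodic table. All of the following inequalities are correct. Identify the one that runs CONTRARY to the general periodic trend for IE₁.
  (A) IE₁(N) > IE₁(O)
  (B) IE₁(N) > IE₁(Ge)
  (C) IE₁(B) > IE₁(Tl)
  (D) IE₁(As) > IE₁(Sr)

The general trend: IE₁ increases across a period and decreases down a group.
(A) N (period 2, group 15) vs O (period 2, group 16): the stated order contradicts the simple trend.
(B) N (period 2, group 15) vs Ge (period 4, group 14): the stated order agrees with the simple trend.
(C) B (period 2, group 13) vs Tl (period 6, group 13): the stated order agrees with the simple trend.
(D) As (period 4, group 15) vs Sr (period 5, group 2): the stated order agrees with the simple trend.
The exception is (A): pairing an electron in O's 2p⁴ costs repulsion energy, so O ionizes more easily than half-filled N (2p³).

(A)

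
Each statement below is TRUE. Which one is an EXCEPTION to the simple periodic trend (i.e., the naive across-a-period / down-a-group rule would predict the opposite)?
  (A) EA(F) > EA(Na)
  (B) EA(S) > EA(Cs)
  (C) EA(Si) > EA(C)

The general trend: electron affinity increases across a period and decreases down a group.
(A) F (period 2, group 17) vs Na (period 3, group 1): the stated order agrees with the simple trend.
(B) S (period 3, group 16) vs Cs (period 6, group 1): the stated order agrees with the simple trend.
(C) Si (period 3, group 14) vs C (period 2, group 14): the stated order contradicts the simple trend.
The exception is (C): Si's larger, more diffuse 3p orbitals accept an added electron slightly more readily than C's compact 2p.

(C)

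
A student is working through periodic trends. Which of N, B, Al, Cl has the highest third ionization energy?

N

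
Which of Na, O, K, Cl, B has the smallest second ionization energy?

Consider each +1 ion: Na⁺ is the bare [Ne] core; O⁺ still has 5 valence electrons; K⁺ is the bare [Ar] core; Cl⁺ still has 6 valence electrons; B⁺ still has 2 valence electrons.
Usually core removal costs more than valence removal, but here the competition is close: a tightly held n=2 valence electron can cost more to remove than an n=3 core electron, so the actual values have to decide it.
Valence configurations: O⁺ [He]2s²2p³, Cl⁺ [Ne]3s²3p⁴, B⁺ [He]2s².
Approximate IE_2 values (kJ/mol): Na 4562, O 3388, K 3052, Cl 2298, B 2427.
So the second ionization energies run Cl < B < K < O < Na.

Cl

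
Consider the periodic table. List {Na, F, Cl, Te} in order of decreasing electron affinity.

Cl > F > Te > Na

F is in period 2, group 17; Na is in period 3, group 1; Cl is in period 3, group 17; Te is in period 5, group 16.
Electron affinity generally becomes more exothermic across a period toward the halogens and less exothermic down a group.
These span different periods and groups, so the two trends combine.
Te > Na: period and group pull opposite ways; the across-period shift dominates (190 vs 53 kJ/mol).
F > Te: both effects reinforce here, so F is clearly the higher of the two.
Cl > F: this pair runs against the simple trend — see the exception note.
Note the exception: Cl has a higher electron affinity than F, contrary to the simple trend — F's small 2p subshell makes the incoming electron feel strong e⁻–e⁻ repulsion, so Cl actually releases more energy on gaining an electron.
Tabulated electron affinity (kJ/mol): F 328, Na 53, Cl 349, Te 190.
So from highest to lowest: Cl > F > Te > Na.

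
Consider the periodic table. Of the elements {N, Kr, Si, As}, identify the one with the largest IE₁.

N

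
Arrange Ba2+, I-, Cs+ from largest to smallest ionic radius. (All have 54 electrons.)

I-, Cs+, Ba2+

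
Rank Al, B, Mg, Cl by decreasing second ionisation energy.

B > Cl > Al > Mg

After 1 electron has been removed, what remains? Al⁺ still has 2 valence electrons; B⁺ still has 2 valence electrons; Mg⁺ still has 1 valence electron; Cl⁺ still has 6 valence electrons.
All are still removing valence electrons, so compare the +1 ions as you would atoms: IE_2 generally rises across a period (higher Z_eff) and falls down a group (larger shell), subject to the usual subshell exceptions.
Valence configurations: Al⁺ [Ne]3s², B⁺ [He]2s², Mg⁺ [Ne]3s¹, Cl⁺ [Ne]3s²3p⁴.
Approximate IE_2 values (kJ/mol): Al 1817, B 2427, Mg 1451, Cl 2298.
Hence IE_2: Mg < Al < Cl < B.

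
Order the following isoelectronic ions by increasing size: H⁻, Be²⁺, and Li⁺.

Be²⁺, Li⁺, H⁻

All of these have 2 electrons, so size is governed by nuclear charge alone: the more protons, the stronger the pull on the same electron cloud, and the smaller the ion.
Nuclear charges: Be²⁺ (Z=4), Li⁺ (Z=3), H⁻ (Z=1).
Smallest to largest: Be²⁺ < Li⁺ < H⁻.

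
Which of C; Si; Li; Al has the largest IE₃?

IE_3 is the cost of taking one more electron from the +2 cation: C²⁺ still has 2 valence electrons; Si²⁺ still has 2 valence electrons; Li²⁺ is already 1 electron into the core; Al²⁺ still has 1 valence electron.
Breaking into a closed-shell core is much more expensive than removing a leftover valence electron — Li has the largest IE_3 here.
Valence configurations: C²⁺ [He]2s², Si²⁺ [Ne]3s², Al²⁺ [Ne]3s¹.
Tabulated IE_3 (kJ/mol): C 4620, Si 3232, Li 11815, Al 2745.
Overall IE_3 order: Al < Si < C < Li.

Li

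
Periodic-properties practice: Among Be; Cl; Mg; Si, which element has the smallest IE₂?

The second ionization energy removes an electron from the +1 ion. For each element: Be⁺ still has 1 valence electron; Cl⁺ still has 6 valence electrons; Mg⁺ still has 1 valence electron; Si⁺ still has 3 valence electrons.
All are still removing valence electrons, so compare the +1 ions as you would atoms: IE_2 generally rises across a period (higher Z_eff) and falls down a group (larger shell), subject to the usual subshell exceptions.
Valence configurations: Be⁺ [He]2s¹, Cl⁺ [Ne]3s²3p⁴, Mg⁺ [Ne]3s¹, Si⁺ [Ne]3s²3p¹.
Tabulated IE_2 (kJ/mol): Be 1757, Cl 2298, Mg 1451, Si 1577.
Putting it together, IE_2: Mg < Si < Be < Cl.

Mg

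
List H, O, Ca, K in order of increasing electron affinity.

Ca, K, H, O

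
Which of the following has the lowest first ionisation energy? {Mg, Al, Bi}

Al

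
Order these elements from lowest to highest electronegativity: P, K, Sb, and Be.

K < Be < Sb < P

EN rises left→right (higher Z_eff, smaller atoms) and falls top→bottom (larger, more shielded atoms).
Here both period and group differ, so the two effects have to be weighed against each other.
Be > K: relative to K, both the across-period and down-group shifts push Be's electronegativity up.
Sb > Be: the two effects oppose for this pair; the across-period effect wins (2.05 vs 1.57).
P > Sb: P sits above Sb in group 15, so the down-group effect alone puts P higher.
Approximate values (Pauling): Be 1.57, P 2.19, K 0.82, Sb 2.05.
So from lowest to highest: K < Be < Sb < P.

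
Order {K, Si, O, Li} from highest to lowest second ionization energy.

Consider each +1 ion: K⁺ is the bare [Ar] core; Si⁺ still has 3 valence electrons; O⁺ still has 5 valence electrons; Li⁺ is the bare [He] core.
Usually core removal costs more than valence removal, but here the competition is close: a tightly held n=2 valence electron can cost more to remove than an n=3 core electron, so the actual values have to decide it.
Valence configurations: Si⁺ [Ne]3s²3p¹, O⁺ [He]2s²2p³.
The numbers (kJ/mol): K 3052, Si 1577, O 3388, Li 7298.
Putting it together, IE_2: Si < K < O < Li.

Li > O > K > Si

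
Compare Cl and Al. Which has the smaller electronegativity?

Al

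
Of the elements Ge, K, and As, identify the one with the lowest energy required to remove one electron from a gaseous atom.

K

K is in period 4, group 1; Ge is in period 4, group 14; As is in period 4, group 15.
IE₁ increases left→right with effective nuclear charge and decreases top→bottom as the valence shell moves farther out.
All lie in period 4, so first ionization energy increases left to right.
The lowest energy required to remove one electron from a gaseous atom among these belongs to K.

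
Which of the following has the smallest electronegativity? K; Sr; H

K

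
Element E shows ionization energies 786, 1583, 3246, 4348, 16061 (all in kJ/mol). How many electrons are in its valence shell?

4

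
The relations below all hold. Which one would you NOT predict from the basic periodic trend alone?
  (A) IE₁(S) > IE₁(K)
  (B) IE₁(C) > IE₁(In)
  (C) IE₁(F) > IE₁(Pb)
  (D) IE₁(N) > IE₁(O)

The general trend: first ionisation energy increases across a period and decreases down a group.
(A) S (period 3, group 16) vs K (period 4, group 1): the stated order agrees with the simple trend.
(B) C (period 2, group 14) vs In (period 5, group 13): the stated order agrees with the simple trend.
(C) F (period 2, group 17) vs Pb (period 6, group 14): the stated order agrees with the simple trend.
(D) N (period 2, group 15) vs O (period 2, group 16): the stated order contradicts the simple trend.
The exception is (D): pairing an electron in O's 2p⁴ costs repulsion energy, so O ionizes more easily than half-filled N (2p³).

(D)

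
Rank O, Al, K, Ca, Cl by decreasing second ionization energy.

O > K > Cl > Al > Ca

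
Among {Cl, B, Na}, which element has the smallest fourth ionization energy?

Cl

IE_4 is the cost of taking one more electron from the +3 cation: Cl³⁺ still has 4 valence electrons; B³⁺ is the bare [He] core; Na³⁺ is already 2 electrons into the core.
Core electrons are held far more tightly than valence electrons, so Na and B top the IE_4 order.
Approximate IE_4 values (kJ/mol): Cl 5159, B 25026, Na 9543.
Hence IE_4: Cl < Na < B.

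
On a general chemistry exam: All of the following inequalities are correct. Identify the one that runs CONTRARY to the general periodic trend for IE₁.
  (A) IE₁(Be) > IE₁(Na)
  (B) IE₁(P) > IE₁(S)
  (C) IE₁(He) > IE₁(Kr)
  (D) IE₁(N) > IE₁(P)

The general trend: IE₁ increases across a period and decreases down a group.
(A) Be (period 2, group 2) vs Na (period 3, group 1): the stated order agrees with the simple trend.
(B) P (period 3, group 15) vs S (period 3, group 16): the stated order contradicts the simple trend.
(C) He (period 1, group 18) vs Kr (period 4, group 18): the stated order agrees with the simple trend.
(D) N (period 2, group 15) vs P (period 3, group 15): the stated order agrees with the simple trend.
The exception is (B): S (3p⁴) ionizes more easily than half-filled P (3p³) because the paired 3p electron in S is pushed out by e⁻–e⁻ repulsion.

(B)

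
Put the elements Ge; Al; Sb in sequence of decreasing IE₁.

First ionization energy rises across a period (greater Z_eff holds electrons more tightly) and falls down a group (valence electrons are farther from the nucleus).
A diagonal step moves right (one effect) and down (the opposite effect) at once.
Ge > Al: the two effects oppose for this pair; the across-period effect wins (762 vs 578 kJ/mol).
Sb > Ge: the two effects oppose for this pair; the across-period effect wins (831 vs 762 kJ/mol).
Tabulated first ionization energy (kJ/mol): Al 578, Ge 762, Sb 831.
So from highest to lowest: Sb > Ge > Al.

Sb > Ge > Al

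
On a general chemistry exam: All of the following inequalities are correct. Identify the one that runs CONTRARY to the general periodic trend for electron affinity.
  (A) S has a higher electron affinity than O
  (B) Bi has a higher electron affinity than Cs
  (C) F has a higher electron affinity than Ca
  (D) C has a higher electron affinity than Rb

(A)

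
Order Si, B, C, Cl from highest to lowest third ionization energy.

C > Cl > B > Si

The third ionization energy removes an electron from the +2 ion. For each element: Si²⁺ still has 2 valence electrons; B²⁺ still has 1 valence electron; C²⁺ still has 2 valence electrons; Cl²⁺ still has 5 valence electrons.
All are still removing valence electrons, so compare the +2 ions as you would atoms: IE_3 generally rises across a period (higher Z_eff) and falls down a group (larger shell), subject to the usual subshell exceptions.
Valence configurations: Si²⁺ [Ne]3s², B²⁺ [He]2s¹, C²⁺ [He]2s², Cl²⁺ [Ne]3s²3p³.
Tabulated IE_3 (kJ/mol): Si 3232, B 3660, C 4620, Cl 3822.
Overall IE_3 order: Si < B < Cl < C.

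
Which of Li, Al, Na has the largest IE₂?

The second ionization energy removes an electron from the +1 ion. For each element: Li⁺ is the bare [He] core; Al⁺ still has 2 valence electrons; Na⁺ is the bare [Ne] core.
Pulling an electron out of a noble-gas core costs far more than removing a remaining valence electron, so Na and Li sit at the high end of IE_2.
The numbers (kJ/mol): Li 7298, Al 1817, Na 4562.
Hence IE_2: Al < Na < Li.

Li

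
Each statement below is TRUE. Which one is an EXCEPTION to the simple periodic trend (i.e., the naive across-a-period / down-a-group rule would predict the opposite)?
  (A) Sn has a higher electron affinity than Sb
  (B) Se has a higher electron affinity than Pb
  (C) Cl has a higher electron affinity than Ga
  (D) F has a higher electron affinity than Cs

The general trend: electron affinity increases across a period and decreases down a group.
(A) Sn (period 5, group 14) vs Sb (period 5, group 15): the stated order contradicts the simple trend.
(B) Se (period 4, group 16) vs Pb (period 6, group 14): the stated order agrees with the simple trend.
(C) Cl (period 3, group 17) vs Ga (period 4, group 13): the stated order agrees with the simple trend.
(D) F (period 2, group 17) vs Cs (period 6, group 1): the stated order agrees with the simple trend.
The exception is (A): adding an electron to Sb's half-filled 5p³ is unfavourable, so Sn has the more exothermic EA.

(A)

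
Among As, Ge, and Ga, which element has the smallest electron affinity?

Ga

Ga is in period 4, group 13; Ge is in period 4, group 14; As is in period 4, group 15.
Atoms with high Z_eff and room in the valence shell (especially the halogens) have the most exothermic electron affinities.
All lie in period 4; the across-period trend (electron affinity increases left to right) applies, with the exception below.
Note the exception: Ge has a higher electron affinity than As, contrary to the simple trend — adding an electron to As's half-filled 4p³ is unfavourable, so Ge (4p²) has the more exothermic EA.
Approximate values (kJ/mol): Ga 29, Ge 119, As 78.
The smallest electron affinity among these belongs to Ga.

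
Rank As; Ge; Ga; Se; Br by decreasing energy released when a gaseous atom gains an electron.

Br > Se > Ge > As > Ga

Ga is in period 4, group 13; Ge is in period 4, group 14; As is in period 4, group 15; Se is in period 4, group 16; Br is in period 4, group 17.
EA tends to increase across a period and decrease down a group, though the pattern is less regular than for IE or radius.
All lie in period 4; the across-period trend (electron affinity increases left to right) applies, with the exception below.
Note the exception: Ge has a higher electron affinity than As, contrary to the simple trend — adding an electron to As's half-filled 4p³ is unfavourable, so Ge (4p²) has the more exothermic EA.
Tabulated electron affinity (kJ/mol): Ga 29, Ge 119, As 78, Se 195, Br 325.
So from highest to lowest: Br > Se > Ge > As > Ga.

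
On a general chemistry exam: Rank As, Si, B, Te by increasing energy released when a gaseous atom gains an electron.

B < As < Si < Te

B is in period 2, group 13; Si is in period 3, group 14; As is in period 4, group 15; Te is in period 5, group 16.
Atoms with high Z_eff and room in the valence shell (especially the halogens) have the most exothermic electron affinities.
These sit on a diagonal, where the across-period and down-group effects partly cancel.
As > B: the two effects oppose for this pair; the across-period effect wins (78 vs 27 kJ/mol).
Si > As: the two effects oppose for this pair; the down-group effect wins (134 vs 78 kJ/mol).
Te > Si: period and group pull opposite ways; the across-period shift dominates (190 vs 134 kJ/mol).
Approximate values (kJ/mol): B 27, Si 134, As 78, Te 190.
So from lowest to highest: B < As < Si < Te.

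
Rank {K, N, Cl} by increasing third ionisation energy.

Consider each +2 ion: K²⁺ is already 1 electron into the core; N²⁺ still has 3 valence electrons; Cl²⁺ still has 5 valence electrons.
Usually core removal costs more than valence removal, but here the competition is close: a tightly held n=2 valence electron can cost more to remove than an n=3 core electron, so the actual values have to decide it.
Valence configurations: N²⁺ [He]2s²2p¹, Cl²⁺ [Ne]3s²3p³.
Approximate IE_3 values (kJ/mol): K 4420, N 4578, Cl 3822.
Hence IE_3: Cl < K < N.

Cl, K, N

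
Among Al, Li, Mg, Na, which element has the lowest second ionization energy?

Consider each +1 ion: Al⁺ still has 2 valence electrons; Li⁺ is the bare [He] core; Mg⁺ still has 1 valence electron; Na⁺ is the bare [Ne] core.
Breaking into a closed-shell core is much more expensive than removing a leftover valence electron — Na and Li have the largest IE_2 here.
Valence configurations: Al⁺ [Ne]3s², Mg⁺ [Ne]3s¹.
The numbers (kJ/mol): Al 1817, Li 7298, Mg 1451, Na 4562.
So the second ionization energies run Mg < Al < Na < Li.

Mg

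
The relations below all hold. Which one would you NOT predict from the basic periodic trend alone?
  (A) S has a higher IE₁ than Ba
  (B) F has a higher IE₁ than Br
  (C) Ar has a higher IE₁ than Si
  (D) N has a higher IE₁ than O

(D)

The general trend: IE₁ increases across a period and decreases down a group.
(A) S (period 3, group 16) vs Ba (period 6, group 2): the stated order agrees with the simple trend.
(B) F (period 2, group 17) vs Br (period 4, group 17): the stated order agrees with the simple trend.
(C) Ar (period 3, group 18) vs Si (period 3, group 14): the stated order agrees with the simple trend.
(D) N (period 2, group 15) vs O (period 2, group 16): the stated order contradicts the simple trend.
The exception is (D): pairing an electron in O's 2p⁴ costs repulsion energy, so O ionizes more easily than half-filled N (2p³).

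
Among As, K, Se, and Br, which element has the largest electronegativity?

K is in period 4, group 1; As is in period 4, group 15; Se is in period 4, group 16; Br is in period 4, group 17.
EN rises left→right (higher Z_eff, smaller atoms) and falls top→bottom (larger, more shielded atoms).
All lie in period 4, so electronegativity increases left to right.
The largest electronegativity among these belongs to Br.

Br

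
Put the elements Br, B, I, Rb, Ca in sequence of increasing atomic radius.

B is in period 2, group 13; Ca is in period 4, group 2; Br is in period 4, group 17; Rb is in period 5, group 1; I is in period 5, group 17.
Moving right in a period, electrons are added to the same shell under a stronger nuclear pull, so atoms get smaller; moving down, a new shell is opened and atoms get larger.
These span different periods and groups, so the two trends combine.
Br > B: period and group pull opposite ways; the down-group shift dominates (114 vs 85 pm).
I > Br: they share group 17; the group trend gives I the larger value.
Ca > I: period and group pull opposite ways; the across-period shift dominates (171 vs 133 pm).
Rb > Ca: both effects reinforce here, so Rb is clearly the larger of the two.
For reference (pm): B 85, Ca 171, Br 114, Rb 210, I 133.
So from smallest to largest: B < Br < I < Ca < Rb.

B < Br < I < Ca < Rb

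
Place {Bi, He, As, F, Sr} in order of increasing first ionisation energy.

IE₁ increases left→right with effective nuclear charge and decreases top→bottom as the valence shell moves farther out.
Here both period and group differ, so the two effects have to be weighed against each other.
Bi > Sr: period and group pull opposite ways; the across-period shift dominates (703 vs 550 kJ/mol).
As > Bi: As sits above Bi in group 15, so the down-group effect alone puts As higher.
F > As: relative to As, both the across-period and down-group shifts push F's first ionization energy up.
He > F: relative to F, both the across-period and down-group shifts push He's first ionization energy up.
Approximate values (kJ/mol): He 2372, F 1681, As 947, Sr 550, Bi 703.
So from lowest to highest: Sr < Bi < As < F < He.

Sr < Bi < As < F < He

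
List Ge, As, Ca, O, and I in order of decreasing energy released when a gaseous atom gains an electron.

O is in period 2, group 16; Ca is in period 4, group 2; Ge is in period 4, group 14; As is in period 4, group 15; I is in period 5, group 17.
Adding an electron releases more energy for atoms nearer the top right (short of the noble gases).
Neither a single period nor a single group — weigh both effects.
As > Ca: both are in period 4; the period trend gives As the larger value.
Ge > As: this pair runs against the simple trend — see the exception note.
O > Ge: relative to Ge, both the across-period and down-group shifts push O's electron affinity up.
I > O: the two effects oppose for this pair; the across-period effect wins (295 vs 141 kJ/mol).
Note the exception: Ge has a higher electron affinity than As, contrary to the simple trend — adding an electron to As's half-filled 4p³ is unfavourable, so Ge (4p²) has the more exothermic EA.
Tabulated electron affinity (kJ/mol): O 141, Ca 2, Ge 119, As 78, I 295.
So from highest to lowest: I > O > Ge > As > Ca.

I > O > Ge > As > Ca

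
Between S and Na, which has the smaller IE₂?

After 1 electron has been removed, what remains? S⁺ still has 5 valence electrons; Na⁺ is the bare [Ne] core.
Pulling an electron out of a noble-gas core costs far more than removing a remaining valence electron, so Na sits at the high end of IE_2.
Approximate IE_2 values (kJ/mol): S 2252, Na 4562.
Overall IE_2 order: S < Na.

S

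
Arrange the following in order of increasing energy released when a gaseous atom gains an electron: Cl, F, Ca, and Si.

Ca < Si < F < Cl

Atoms with high Z_eff and room in the valence shell (especially the halogens) have the most exothermic electron affinities.
Here both period and group differ, so the two effects have to be weighed against each other.
Si > Ca: both effects reinforce here, so Si is clearly the higher of the two.
F > Si: both effects reinforce here, so F is clearly the higher of the two.
Cl > F: this pair runs against the simple trend — see the exception note.
Note the exception: Cl has a higher electron affinity than F, contrary to the simple trend — F's small 2p subshell makes the incoming electron feel strong e⁻–e⁻ repulsion, so Cl actually releases more energy on gaining an electron.
For reference (kJ/mol): F 328, Si 134, Cl 349, Ca 2.
So from lowest to highest: Ca < Si < F < Cl.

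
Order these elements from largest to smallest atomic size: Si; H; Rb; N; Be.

H is in period 1, group 1; Be is in period 2, group 2; N is in period 2, group 15; Si is in period 3, group 14; Rb is in period 5, group 1.
Moving right in a period, electrons are added to the same shell under a stronger nuclear pull, so atoms get smaller; moving down, a new shell is opened and atoms get larger.
These span different periods and groups, so the two trends combine.
N > H: period and group pull opposite ways; the down-group shift dominates (71 vs 32 pm).
Be > N: Be lies to the left of N in period 2, so the across-period effect alone puts Be larger.
Si > Be: period and group pull opposite ways; the down-group shift dominates (116 vs 102 pm).
Rb > Si: relative to Si, both the across-period and down-group shifts push Rb's atomic radius up.
Approximate values (pm): H 32, Be 102, N 71, Si 116, Rb 210.
So from largest to smallest: Rb > Si > Be > N > H.

Rb > Si > Be > N > H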